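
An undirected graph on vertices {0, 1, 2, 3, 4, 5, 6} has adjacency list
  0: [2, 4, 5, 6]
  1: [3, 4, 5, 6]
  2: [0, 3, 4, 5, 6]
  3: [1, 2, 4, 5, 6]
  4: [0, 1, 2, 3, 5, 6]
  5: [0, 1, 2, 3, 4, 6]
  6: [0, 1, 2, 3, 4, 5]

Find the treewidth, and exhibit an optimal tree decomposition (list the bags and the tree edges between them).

Treewidth 4.
One such decomposition:
Bags: B1 = {1, 3, 4, 5, 6}  B2 = {2, 3, 4, 5, 6}  B3 = {0, 2, 4, 5, 6}
Tree: B1–B2, B2–B3

Each bag holds 5 vertices, so the decomposition has width 4, which upper-bounds the treewidth. On the other hand G contains the 5-clique {1, 3, 4, 5, 6}. A clique must lie in a single bag of any decomposition, so no decomposition can have width below 4. Therefore the treewidth is 4.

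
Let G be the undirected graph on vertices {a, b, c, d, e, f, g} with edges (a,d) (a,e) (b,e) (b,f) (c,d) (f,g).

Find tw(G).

A width-1 tree decomposition is:
Bags: B1 = {c, d}  B2 = {a, d}  B3 = {a, e}  B4 = {b, e}  B5 = {b, f}  B6 = {f, g}
Tree: B1–B2, B2–B3, B3–B4, B4–B5, B5–B6
Each bag holds 2 vertices, so the decomposition has width 1, which upper-bounds the treewidth. G has an edge, so its treewidth is at least 1. Hence tw(G) = 1 exactly.

1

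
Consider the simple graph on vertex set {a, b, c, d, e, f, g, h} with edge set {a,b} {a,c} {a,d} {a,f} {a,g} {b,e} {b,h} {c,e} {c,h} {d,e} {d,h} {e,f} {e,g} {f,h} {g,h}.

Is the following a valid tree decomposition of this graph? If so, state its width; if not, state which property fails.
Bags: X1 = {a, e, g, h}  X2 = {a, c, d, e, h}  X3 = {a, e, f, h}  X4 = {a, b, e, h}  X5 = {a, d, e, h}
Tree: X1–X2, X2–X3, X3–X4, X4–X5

A tree decomposition must satisfy three properties: every vertex lies in some bag; for every edge, both endpoints lie together in some bag; and for every vertex, the bags containing it form a connected subtree. Here bags containing vertex d are not connected in the tree, so the decomposition is invalid.

No — bags containing vertex d are not connected in the tree.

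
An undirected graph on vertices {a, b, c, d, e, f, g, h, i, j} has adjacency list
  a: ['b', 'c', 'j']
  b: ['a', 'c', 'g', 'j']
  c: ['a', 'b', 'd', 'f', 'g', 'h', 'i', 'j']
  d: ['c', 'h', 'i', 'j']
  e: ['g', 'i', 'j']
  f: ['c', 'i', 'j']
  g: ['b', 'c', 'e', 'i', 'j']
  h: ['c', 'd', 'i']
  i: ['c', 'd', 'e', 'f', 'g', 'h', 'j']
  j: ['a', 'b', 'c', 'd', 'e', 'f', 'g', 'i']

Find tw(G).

A width-3 tree decomposition is:
Bags: B1 = {c, g, i, j}  B2 = {e, g, i, j}  B3 = {c, d, i, j}  B4 = {c, d, h, i}  B5 = {c, f, i, j}  B6 = {b, c, g, j}  B7 = {a, b, c, j}
Tree: B1–B2, B1–B3, B3–B4, B1–B5, B1–B6, B6–B7
Every bag has size at most 4, so the width is 4 − 1 = 3 and tw(G) ≤ 3. For the lower bound, the 4 vertices {e, g, i, j} are pairwise adjacent, and any tree decomposition puts a clique entirely inside one bag — forcing width ≥ 3. The upper and lower bounds meet at 3, so that is the treewidth.

3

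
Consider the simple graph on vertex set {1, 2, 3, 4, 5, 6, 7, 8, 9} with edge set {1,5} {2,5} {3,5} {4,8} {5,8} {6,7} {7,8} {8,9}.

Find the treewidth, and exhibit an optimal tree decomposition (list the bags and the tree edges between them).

Treewidth 1.
One optimal decomposition is:
Bags: B1 = {2, 5}  B2 = {1, 5}  B3 = {5, 8}  B4 = {8, 9}  B5 = {7, 8}  B6 = {6, 7}  B7 = {4, 8}  B8 = {3, 5}
Tree: B1–B2, B2–B3, B3–B4, B4–B5, B5–B6, B3–B7, B3–B8

The largest bag has 2 vertices, giving width 1; this decomposition certifies tw(G) ≤ 1. Any graph with an edge has treewidth ≥ 1, and G has the edge 5–2. Combining the bounds, tw(G) = 1.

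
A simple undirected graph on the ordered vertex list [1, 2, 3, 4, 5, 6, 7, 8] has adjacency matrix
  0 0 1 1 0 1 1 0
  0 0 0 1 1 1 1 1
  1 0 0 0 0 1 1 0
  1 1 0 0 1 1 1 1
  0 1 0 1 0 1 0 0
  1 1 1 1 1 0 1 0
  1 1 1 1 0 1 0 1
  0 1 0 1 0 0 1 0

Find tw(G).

A width-3 tree decomposition is:
Bags: B1 = {1, 4, 6, 7}  B2 = {2, 4, 6, 7}  B3 = {2, 4, 7, 8}  B4 = {2, 4, 5, 6}  B5 = {1, 3, 6, 7}
Tree: B1–B2, B2–B3, B2–B4, B1–B5
Every bag has size at most 4, so the width is 4 − 1 = 3 and tw(G) ≤ 3. For the lower bound, the 4 vertices {1, 3, 6, 7} are pairwise adjacent, and any tree decomposition puts a clique entirely inside one bag — forcing width ≥ 3. The upper and lower bounds meet at 3, so that is the treewidth.

3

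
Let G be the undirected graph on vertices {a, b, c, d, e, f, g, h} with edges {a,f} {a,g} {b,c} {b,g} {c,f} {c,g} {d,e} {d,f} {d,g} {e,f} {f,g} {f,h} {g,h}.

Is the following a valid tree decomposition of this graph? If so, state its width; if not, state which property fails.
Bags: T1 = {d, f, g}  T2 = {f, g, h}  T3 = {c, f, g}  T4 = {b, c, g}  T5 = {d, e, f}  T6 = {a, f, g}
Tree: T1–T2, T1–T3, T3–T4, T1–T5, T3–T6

Vertex coverage: the bags together contain {a, b, c, d, e, f, g, h}, the full vertex set. Edge coverage: each edge of G has both endpoints in at least one bag. Running intersection: for every vertex, the bags containing it form a connected subtree. All three properties hold, so this is a valid tree decomposition of width max|bag| − 1 = 2, and hence tw(G) ≤ 2.

Yes; width 2.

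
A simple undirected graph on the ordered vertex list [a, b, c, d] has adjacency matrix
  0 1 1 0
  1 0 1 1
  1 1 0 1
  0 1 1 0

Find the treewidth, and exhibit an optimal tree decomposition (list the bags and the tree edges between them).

Treewidth 2.
Bags: B1 = {a, b, c}  B2 = {b, c, d}
Tree: B1–B2

The largest bag has 3 vertices, giving width 2; this decomposition certifies tw(G) ≤ 2. For the lower bound, the 3 vertices {b, c, d} are pairwise adjacent, and any tree decomposition puts a clique entirely inside one bag — forcing width ≥ 2. Combining the bounds, tw(G) = 2.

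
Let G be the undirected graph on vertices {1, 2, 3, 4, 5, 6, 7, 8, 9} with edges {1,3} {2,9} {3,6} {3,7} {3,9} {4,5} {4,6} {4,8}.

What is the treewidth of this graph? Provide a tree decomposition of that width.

The largest bag has 2 vertices, giving width 1; this decomposition certifies tw(G) ≤ 1. Any graph with an edge has treewidth ≥ 1, and G has the edge 3–6. Therefore the treewidth is 1.

Treewidth 1.
One such decomposition:
Bags: B1 = {3, 6}  B2 = {3, 9}  B3 = {4, 6}  B4 = {3, 7}  B5 = {4, 8}  B6 = {1, 3}  B7 = {2, 9}  B8 = {4, 5}
Tree: B1–B2, B1–B3, B1–B4, B3–B5, B2–B6, B2–B7, B3–B8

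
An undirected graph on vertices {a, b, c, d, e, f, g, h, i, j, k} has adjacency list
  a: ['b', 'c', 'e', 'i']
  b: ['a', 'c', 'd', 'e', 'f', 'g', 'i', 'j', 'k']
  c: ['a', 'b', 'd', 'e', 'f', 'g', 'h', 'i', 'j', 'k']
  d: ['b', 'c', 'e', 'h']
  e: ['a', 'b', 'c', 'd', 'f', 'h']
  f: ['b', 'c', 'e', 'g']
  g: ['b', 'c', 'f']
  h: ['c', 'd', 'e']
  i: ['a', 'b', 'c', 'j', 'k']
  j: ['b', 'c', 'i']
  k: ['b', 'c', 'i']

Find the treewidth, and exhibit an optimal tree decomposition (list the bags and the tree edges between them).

Each bag holds 4 vertices, so the decomposition has width 3, which upper-bounds the treewidth. On the other hand G contains the 4-clique {c, d, e, h}. A clique must lie in a single bag of any decomposition, so no decomposition can have width below 3. Therefore the treewidth is 3.

Treewidth 3.
One optimal decomposition is:
Bags: B1 = {a, b, c, e}  B2 = {b, c, d, e}  B3 = {a, b, c, i}  B4 = {c, d, e, h}  B5 = {b, c, i, k}  B6 = {b, c, e, f}  B7 = {b, c, f, g}  B8 = {b, c, i, j}
Tree: B1–B2, B1–B3, B2–B4, B3–B5, B2–B6, B6–B7, B3–B8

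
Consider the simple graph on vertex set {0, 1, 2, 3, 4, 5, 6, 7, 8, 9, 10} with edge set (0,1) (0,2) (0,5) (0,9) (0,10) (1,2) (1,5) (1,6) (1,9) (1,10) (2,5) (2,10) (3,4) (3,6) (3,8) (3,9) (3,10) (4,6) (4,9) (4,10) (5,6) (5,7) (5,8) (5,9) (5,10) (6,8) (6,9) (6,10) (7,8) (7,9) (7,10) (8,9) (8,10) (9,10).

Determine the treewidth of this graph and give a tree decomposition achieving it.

Treewidth 4.
Bags: B1 = {5, 6, 8, 9, 10}  B2 = {5, 7, 8, 9, 10}  B3 = {3, 6, 8, 9, 10}  B4 = {3, 4, 6, 9, 10}  B5 = {1, 5, 6, 9, 10}  B6 = {0, 1, 5, 9, 10}  B7 = {0, 1, 2, 5, 10}
Tree: B1–B2, B1–B3, B3–B4, B1–B5, B5–B6, B6–B7

The largest bag has 5 vertices, giving width 4; this decomposition certifies tw(G) ≤ 4. On the other hand G contains the 5-clique {3, 6, 8, 9, 10}. A clique must lie in a single bag of any decomposition, so no decomposition can have width below 4. Combining the bounds, tw(G) = 4.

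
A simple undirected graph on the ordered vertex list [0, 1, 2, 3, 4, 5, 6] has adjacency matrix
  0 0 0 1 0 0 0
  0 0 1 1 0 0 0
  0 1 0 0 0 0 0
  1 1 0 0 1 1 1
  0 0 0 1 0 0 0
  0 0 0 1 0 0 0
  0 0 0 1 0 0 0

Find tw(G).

1

A width-1 tree decomposition is:
Bags: B1 = {3, 5}  B2 = {3, 4}  B3 = {1, 3}  B4 = {3, 6}  B5 = {0, 3}  B6 = {1, 2}
Tree: B1–B2, B2–B3, B2–B4, B2–B5, B3–B6
Every bag has size at most 2, so the width is 2 − 1 = 1 and tw(G) ≤ 1. G has an edge, so its treewidth is at least 1. Therefore the treewidth is 1.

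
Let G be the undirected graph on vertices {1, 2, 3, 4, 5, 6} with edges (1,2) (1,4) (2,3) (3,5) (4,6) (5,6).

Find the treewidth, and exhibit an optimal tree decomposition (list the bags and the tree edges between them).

The largest bag has 3 vertices, giving width 2; this decomposition certifies tw(G) ≤ 2. For the lower bound, G contains the cycle 3–5–6–4–1–2–3, so G is not a forest; only forests have treewidth ≤ 1, hence tw(G) ≥ 2. Combining the bounds, tw(G) = 2.

Treewidth 2.
Bags: B1 = {3, 5, 6}  B2 = {3, 4, 6}  B3 = {1, 3, 4}  B4 = {1, 2, 3}
Tree: B1–B2, B2–B3, B3–B4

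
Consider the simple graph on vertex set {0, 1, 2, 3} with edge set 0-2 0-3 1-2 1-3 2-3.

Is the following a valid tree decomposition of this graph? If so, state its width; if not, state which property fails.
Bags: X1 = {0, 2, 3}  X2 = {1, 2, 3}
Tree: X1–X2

Yes; width 2.

Every vertex of G appears in some bag (union = {0, 1, 2, 3}); every edge is covered by a bag; and for each vertex v the set of bags containing v is connected in the bag tree. The decomposition is therefore valid. The largest bag has 3 vertices, so the width is 2.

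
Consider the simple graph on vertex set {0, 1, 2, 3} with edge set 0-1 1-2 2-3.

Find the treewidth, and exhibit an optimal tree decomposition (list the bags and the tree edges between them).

Each bag holds 2 vertices, so the decomposition has width 1, which upper-bounds the treewidth. G has an edge, so its treewidth is at least 1. Combining the bounds, tw(G) = 1.

Treewidth 1.
Bags: B1 = {1, 2}  B2 = {0, 1}  B3 = {2, 3}
Tree: B1–B2, B1–B3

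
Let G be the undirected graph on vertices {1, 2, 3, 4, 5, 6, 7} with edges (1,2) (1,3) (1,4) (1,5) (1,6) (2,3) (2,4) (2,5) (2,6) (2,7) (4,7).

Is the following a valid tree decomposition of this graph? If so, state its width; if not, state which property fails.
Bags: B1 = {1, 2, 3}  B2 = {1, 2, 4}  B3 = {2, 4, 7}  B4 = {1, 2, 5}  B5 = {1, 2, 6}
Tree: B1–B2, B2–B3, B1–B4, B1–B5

Yes; width 2.

Vertex coverage: the bags together contain {1, 2, 3, 4, 5, 6, 7}, the full vertex set. Edge coverage: each edge of G has both endpoints in at least one bag. Running intersection: for every vertex, the bags containing it form a connected subtree. All three properties hold, so this is a valid tree decomposition of width max|bag| − 1 = 2, and hence tw(G) ≤ 2.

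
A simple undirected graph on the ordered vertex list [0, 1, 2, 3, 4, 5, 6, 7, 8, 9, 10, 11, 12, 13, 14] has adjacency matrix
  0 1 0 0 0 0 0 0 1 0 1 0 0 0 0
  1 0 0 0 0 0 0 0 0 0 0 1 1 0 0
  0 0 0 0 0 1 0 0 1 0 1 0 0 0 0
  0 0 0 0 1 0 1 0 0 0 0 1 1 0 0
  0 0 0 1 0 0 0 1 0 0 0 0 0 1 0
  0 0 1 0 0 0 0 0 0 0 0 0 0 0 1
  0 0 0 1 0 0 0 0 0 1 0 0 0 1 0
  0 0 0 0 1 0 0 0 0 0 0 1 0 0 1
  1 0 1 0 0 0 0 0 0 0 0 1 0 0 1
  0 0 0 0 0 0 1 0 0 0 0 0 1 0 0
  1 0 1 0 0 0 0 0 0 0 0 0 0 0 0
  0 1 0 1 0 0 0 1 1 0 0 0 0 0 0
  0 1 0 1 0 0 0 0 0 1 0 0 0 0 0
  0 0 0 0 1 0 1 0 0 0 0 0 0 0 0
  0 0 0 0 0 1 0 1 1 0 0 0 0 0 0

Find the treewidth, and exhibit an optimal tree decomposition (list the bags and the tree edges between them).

Treewidth 3.
Bags: B1 = {4, 6, 9, 13}  B2 = {3, 4, 6, 9}  B3 = {3, 4, 9, 12}  B4 = {3, 4, 7, 12}  B5 = {3, 7, 11, 12}  B6 = {1, 7, 11, 12}  B7 = {1, 7, 11, 14}  B8 = {1, 8, 11, 14}  B9 = {0, 1, 8, 14}  B10 = {0, 5, 8, 14}  B11 = {0, 2, 5, 8}  B12 = {0, 2, 5, 10}
Tree: B1–B2, B2–B3, B3–B4, B4–B5, B5–B6, B6–B7, B7–B8, B8–B9, B9–B10, B10–B11, B11–B12

The largest bag has 4 vertices, giving width 3; this decomposition certifies tw(G) ≤ 3. For the lower bound: the 4 vertex sets {6,9,13}, {4}, {3}, {1,7,11,12} are disjoint, each induces a connected subgraph, and every pair is joined by at least one edge of G. Contracting each set to a single vertex therefore yields K_{4} as a minor, and since treewidth is minor-monotone, tw(G) ≥ tw(K_{4}) = 3. The upper and lower bounds meet at 3, so that is the treewidth.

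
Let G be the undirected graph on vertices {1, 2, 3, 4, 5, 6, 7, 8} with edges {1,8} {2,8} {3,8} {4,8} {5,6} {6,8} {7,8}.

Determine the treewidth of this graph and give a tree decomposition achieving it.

The largest bag has 2 vertices, giving width 1; this decomposition certifies tw(G) ≤ 1. Since G has at least one edge (e.g. 8–6), it is not an edgeless graph, so tw(G) ≥ 1. Therefore the treewidth is 1.

Treewidth 1.
One such decomposition:
Bags: B1 = {6, 8}  B2 = {2, 8}  B3 = {7, 8}  B4 = {5, 6}  B5 = {3, 8}  B6 = {1, 8}  B7 = {4, 8}
Tree: B1–B2, B2–B3, B1–B4, B3–B5, B3–B6, B2–B7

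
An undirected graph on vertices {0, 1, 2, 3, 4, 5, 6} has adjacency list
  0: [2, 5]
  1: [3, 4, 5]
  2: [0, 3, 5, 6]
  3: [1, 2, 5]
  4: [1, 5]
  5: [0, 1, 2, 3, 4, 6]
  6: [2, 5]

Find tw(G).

2

A width-2 tree decomposition is:
Bags: B1 = {2, 5, 6}  B2 = {2, 3, 5}  B3 = {0, 2, 5}  B4 = {1, 3, 5}  B5 = {1, 4, 5}
Tree: B1–B2, B1–B3, B2–B4, B4–B5
Every bag has size at most 3, so the width is 3 − 1 = 2 and tw(G) ≤ 2. On the other hand G contains the 3-clique {1, 3, 5}. A clique must lie in a single bag of any decomposition, so no decomposition can have width below 2. Therefore the treewidth is 2.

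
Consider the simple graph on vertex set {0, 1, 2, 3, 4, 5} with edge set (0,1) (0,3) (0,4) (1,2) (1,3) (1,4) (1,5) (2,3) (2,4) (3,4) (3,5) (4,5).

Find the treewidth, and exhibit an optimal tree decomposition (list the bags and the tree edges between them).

Treewidth 3.
One such decomposition:
Bags: B1 = {0, 1, 3, 4}  B2 = {1, 2, 3, 4}  B3 = {1, 3, 4, 5}
Tree: B1–B2, B2–B3

Every bag has size at most 4, so the width is 4 − 1 = 3 and tw(G) ≤ 3. For the lower bound, the 4 vertices {0, 1, 3, 4} are pairwise adjacent, and any tree decomposition puts a clique entirely inside one bag — forcing width ≥ 3. Hence tw(G) = 3 exactly.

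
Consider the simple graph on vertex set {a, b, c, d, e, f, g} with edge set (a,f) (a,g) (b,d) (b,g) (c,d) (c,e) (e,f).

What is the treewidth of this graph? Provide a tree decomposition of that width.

Treewidth 2.
One such decomposition:
Bags: B1 = {a, b, g}  B2 = {a, b, f}  B3 = {b, e, f}  B4 = {b, c, e}  B5 = {b, c, d}
Tree: B1–B2, B2–B3, B3–B4, B4–B5

Every bag has size at most 3, so the width is 3 − 1 = 2 and tw(G) ≤ 2. The edges b–g–a–f–e–c–d–b form a cycle, so G is not a tree and its treewidth is at least 2. The upper and lower bounds meet at 2, so that is the treewidth.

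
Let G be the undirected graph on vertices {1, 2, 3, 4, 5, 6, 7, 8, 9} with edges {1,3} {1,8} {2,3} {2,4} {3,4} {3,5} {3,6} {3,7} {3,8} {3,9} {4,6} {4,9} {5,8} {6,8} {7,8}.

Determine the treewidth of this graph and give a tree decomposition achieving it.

Treewidth 2.
One such decomposition:
Bags: B1 = {3, 6, 8}  B2 = {3, 4, 6}  B3 = {1, 3, 8}  B4 = {3, 5, 8}  B5 = {3, 4, 9}  B6 = {3, 7, 8}  B7 = {2, 3, 4}
Tree: B1–B2, B1–B3, B1–B4, B2–B5, B4–B6, B2–B7

The largest bag has 3 vertices, giving width 2; this decomposition certifies tw(G) ≤ 2. For the lower bound, the 3 vertices {1, 3, 8} are pairwise adjacent, and any tree decomposition puts a clique entirely inside one bag — forcing width ≥ 2. Combining the bounds, tw(G) = 2.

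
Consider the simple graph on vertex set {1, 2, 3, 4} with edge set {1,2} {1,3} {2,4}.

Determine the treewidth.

1

A width-1 tree decomposition is:
Bags: B1 = {2, 4}  B2 = {1, 2}  B3 = {1, 3}
Tree: B1–B2, B2–B3
Every bag has size at most 2, so the width is 2 − 1 = 1 and tw(G) ≤ 1. Any graph with an edge has treewidth ≥ 1, and G has the edge 4–2. Hence tw(G) = 1 exactly.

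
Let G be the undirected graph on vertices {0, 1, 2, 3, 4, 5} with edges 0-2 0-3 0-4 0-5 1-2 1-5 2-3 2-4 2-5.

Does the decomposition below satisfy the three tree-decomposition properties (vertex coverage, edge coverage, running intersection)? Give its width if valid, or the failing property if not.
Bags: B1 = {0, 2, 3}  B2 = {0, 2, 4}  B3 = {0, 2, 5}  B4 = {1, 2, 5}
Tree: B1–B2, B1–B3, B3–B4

Vertex coverage: the bags together contain {0, 1, 2, 3, 4, 5}, the full vertex set. Edge coverage: each edge of G has both endpoints in at least one bag. Running intersection: for every vertex, the bags containing it form a connected subtree. All three properties hold, so this is a valid tree decomposition of width max|bag| − 1 = 2, and hence tw(G) ≤ 2.

Yes; width 2.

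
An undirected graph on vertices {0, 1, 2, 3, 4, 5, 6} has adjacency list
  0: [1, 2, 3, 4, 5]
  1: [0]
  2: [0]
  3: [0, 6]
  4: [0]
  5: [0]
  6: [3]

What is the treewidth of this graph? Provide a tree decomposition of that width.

Treewidth 1.
One optimal decomposition is:
Bags: B1 = {0, 2}  B2 = {0, 3}  B3 = {3, 6}  B4 = {0, 5}  B5 = {0, 1}  B6 = {0, 4}
Tree: B1–B2, B2–B3, B1–B4, B4–B5, B4–B6

Every bag has size at most 2, so the width is 2 − 1 = 1 and tw(G) ≤ 1. Since G has at least one edge (e.g. 0–2), it is not an edgeless graph, so tw(G) ≥ 1. Hence tw(G) = 1 exactly.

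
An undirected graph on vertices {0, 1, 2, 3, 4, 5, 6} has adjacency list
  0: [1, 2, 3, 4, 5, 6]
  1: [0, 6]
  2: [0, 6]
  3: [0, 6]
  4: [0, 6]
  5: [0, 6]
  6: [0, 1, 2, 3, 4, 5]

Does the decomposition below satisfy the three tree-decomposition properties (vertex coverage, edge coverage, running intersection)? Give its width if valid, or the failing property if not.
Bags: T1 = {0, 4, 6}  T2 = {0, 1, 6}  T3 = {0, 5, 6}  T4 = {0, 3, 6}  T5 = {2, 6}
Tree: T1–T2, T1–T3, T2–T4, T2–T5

No — edge (0,2) lies in no bag.

A tree decomposition must satisfy three properties: every vertex lies in some bag; for every edge, both endpoints lie together in some bag; and for every vertex, the bags containing it form a connected subtree. Here edge (0,2) lies in no bag, so the decomposition is invalid.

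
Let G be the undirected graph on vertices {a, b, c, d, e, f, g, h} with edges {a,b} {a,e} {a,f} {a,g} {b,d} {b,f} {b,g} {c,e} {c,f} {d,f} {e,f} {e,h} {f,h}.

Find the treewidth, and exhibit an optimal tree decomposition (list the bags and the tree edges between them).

Every bag has size at most 3, so the width is 3 − 1 = 2 and tw(G) ≤ 2. For the lower bound, the 3 vertices {a, b, g} are pairwise adjacent, and any tree decomposition puts a clique entirely inside one bag — forcing width ≥ 2. The upper and lower bounds meet at 2, so that is the treewidth.

Treewidth 2.
One optimal decomposition is:
Bags: B1 = {b, d, f}  B2 = {a, b, f}  B3 = {a, e, f}  B4 = {c, e, f}  B5 = {a, b, g}  B6 = {e, f, h}
Tree: B1–B2, B2–B3, B3–B4, B2–B5, B4–B6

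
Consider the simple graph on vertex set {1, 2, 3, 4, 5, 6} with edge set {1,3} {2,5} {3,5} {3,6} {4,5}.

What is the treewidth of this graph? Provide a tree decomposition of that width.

The largest bag has 2 vertices, giving width 1; this decomposition certifies tw(G) ≤ 1. Any graph with an edge has treewidth ≥ 1, and G has the edge 5–2. The upper and lower bounds meet at 1, so that is the treewidth.

Treewidth 1.
Bags: B1 = {2, 5}  B2 = {4, 5}  B3 = {3, 5}  B4 = {1, 3}  B5 = {3, 6}
Tree: B1–B2, B2–B3, B3–B4, B3–B5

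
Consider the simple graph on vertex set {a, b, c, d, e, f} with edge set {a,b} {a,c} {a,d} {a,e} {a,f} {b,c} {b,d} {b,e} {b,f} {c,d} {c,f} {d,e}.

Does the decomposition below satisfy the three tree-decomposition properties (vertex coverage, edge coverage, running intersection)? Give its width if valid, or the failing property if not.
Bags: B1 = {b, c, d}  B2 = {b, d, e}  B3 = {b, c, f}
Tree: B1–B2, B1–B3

A tree decomposition must satisfy three properties: every vertex lies in some bag; for every edge, both endpoints lie together in some bag; and for every vertex, the bags containing it form a connected subtree. Here vertex a appears in no bag, so the decomposition is invalid.

No — vertex a appears in no bag.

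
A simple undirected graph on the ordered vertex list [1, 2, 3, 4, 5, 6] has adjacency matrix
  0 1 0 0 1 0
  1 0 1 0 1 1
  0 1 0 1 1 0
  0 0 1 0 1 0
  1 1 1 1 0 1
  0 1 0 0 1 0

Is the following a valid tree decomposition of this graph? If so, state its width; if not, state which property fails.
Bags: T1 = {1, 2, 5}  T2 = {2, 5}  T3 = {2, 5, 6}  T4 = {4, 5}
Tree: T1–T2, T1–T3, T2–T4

A tree decomposition must satisfy three properties: every vertex lies in some bag; for every edge, both endpoints lie together in some bag; and for every vertex, the bags containing it form a connected subtree. Here vertex 3 appears in no bag, so the decomposition is invalid.

No — vertex 3 appears in no bag.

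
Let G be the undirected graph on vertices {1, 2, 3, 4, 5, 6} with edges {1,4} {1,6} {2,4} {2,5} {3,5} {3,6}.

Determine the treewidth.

2

A width-2 tree decomposition is:
Bags: B1 = {1, 3, 6}  B2 = {1, 3, 4}  B3 = {2, 3, 4}  B4 = {2, 3, 5}
Tree: B1–B2, B2–B3, B3–B4
The largest bag has 3 vertices, giving width 2; this decomposition certifies tw(G) ≤ 2. The edges 3–6–1–4–2–5–3 form a cycle, so G is not a tree and its treewidth is at least 2. The upper and lower bounds meet at 2, so that is the treewidth.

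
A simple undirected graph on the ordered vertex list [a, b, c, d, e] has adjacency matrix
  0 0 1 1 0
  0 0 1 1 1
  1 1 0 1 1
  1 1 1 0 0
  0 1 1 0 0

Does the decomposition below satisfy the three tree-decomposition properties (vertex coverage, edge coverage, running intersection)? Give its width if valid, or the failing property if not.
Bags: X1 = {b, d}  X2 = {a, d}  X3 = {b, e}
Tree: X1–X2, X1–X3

A tree decomposition must satisfy three properties: every vertex lies in some bag; for every edge, both endpoints lie together in some bag; and for every vertex, the bags containing it form a connected subtree. Here vertex c appears in no bag, so the decomposition is invalid.

No — vertex c appears in no bag.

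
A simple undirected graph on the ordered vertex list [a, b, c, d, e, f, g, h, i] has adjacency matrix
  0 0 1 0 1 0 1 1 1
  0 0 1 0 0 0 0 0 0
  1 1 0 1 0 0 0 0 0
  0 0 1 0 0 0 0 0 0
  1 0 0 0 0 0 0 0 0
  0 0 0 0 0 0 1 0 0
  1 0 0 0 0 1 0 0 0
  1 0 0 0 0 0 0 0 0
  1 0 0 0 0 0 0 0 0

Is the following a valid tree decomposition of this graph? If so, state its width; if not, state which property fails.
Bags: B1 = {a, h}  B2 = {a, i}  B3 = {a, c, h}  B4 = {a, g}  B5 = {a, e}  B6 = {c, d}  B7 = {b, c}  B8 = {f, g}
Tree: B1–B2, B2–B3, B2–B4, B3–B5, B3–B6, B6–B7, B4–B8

A tree decomposition must satisfy three properties: every vertex lies in some bag; for every edge, both endpoints lie together in some bag; and for every vertex, the bags containing it form a connected subtree. Here bags containing vertex h are not connected in the tree, so the decomposition is invalid.

No — bags containing vertex h are not connected in the tree.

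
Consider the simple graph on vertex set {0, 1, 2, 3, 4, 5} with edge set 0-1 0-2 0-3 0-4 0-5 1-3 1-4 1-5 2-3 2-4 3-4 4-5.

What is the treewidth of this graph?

A width-3 tree decomposition is:
Bags: B1 = {0, 1, 4, 5}  B2 = {0, 1, 3, 4}  B3 = {0, 2, 3, 4}
Tree: B1–B2, B2–B3
The largest bag has 4 vertices, giving width 3; this decomposition certifies tw(G) ≤ 3. Conversely, {0, 1, 3, 4} is a clique of size 4, and the vertices of any clique must share a bag in every tree decomposition; so some bag has ≥ 4 vertices and tw(G) ≥ 3. Therefore the treewidth is 3.

3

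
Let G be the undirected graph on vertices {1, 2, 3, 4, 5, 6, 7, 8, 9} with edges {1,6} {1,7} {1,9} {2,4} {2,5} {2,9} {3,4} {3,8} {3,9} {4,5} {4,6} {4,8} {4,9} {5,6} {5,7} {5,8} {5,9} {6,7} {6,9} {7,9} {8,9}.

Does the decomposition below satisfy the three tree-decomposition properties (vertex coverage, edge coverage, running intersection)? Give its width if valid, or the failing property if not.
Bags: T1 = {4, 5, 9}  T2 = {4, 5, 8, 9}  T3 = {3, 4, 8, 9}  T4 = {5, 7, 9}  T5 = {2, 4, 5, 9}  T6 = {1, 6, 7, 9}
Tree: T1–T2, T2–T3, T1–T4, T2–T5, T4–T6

A tree decomposition must satisfy three properties: every vertex lies in some bag; for every edge, both endpoints lie together in some bag; and for every vertex, the bags containing it form a connected subtree. Here edge (6,4) lies in no bag, so the decomposition is invalid.

No — edge (6,4) lies in no bag.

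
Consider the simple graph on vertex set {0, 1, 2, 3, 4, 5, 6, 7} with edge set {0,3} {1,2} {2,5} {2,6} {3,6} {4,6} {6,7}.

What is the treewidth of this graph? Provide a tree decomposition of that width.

Every bag has size at most 2, so the width is 2 − 1 = 1 and tw(G) ≤ 1. Since G has at least one edge (e.g. 6–2), it is not an edgeless graph, so tw(G) ≥ 1. The upper and lower bounds meet at 1, so that is the treewidth.

Treewidth 1.
One such decomposition:
Bags: B1 = {2, 6}  B2 = {3, 6}  B3 = {0, 3}  B4 = {2, 5}  B5 = {4, 6}  B6 = {6, 7}  B7 = {1, 2}
Tree: B1–B2, B2–B3, B1–B4, B2–B5, B2–B6, B4–B7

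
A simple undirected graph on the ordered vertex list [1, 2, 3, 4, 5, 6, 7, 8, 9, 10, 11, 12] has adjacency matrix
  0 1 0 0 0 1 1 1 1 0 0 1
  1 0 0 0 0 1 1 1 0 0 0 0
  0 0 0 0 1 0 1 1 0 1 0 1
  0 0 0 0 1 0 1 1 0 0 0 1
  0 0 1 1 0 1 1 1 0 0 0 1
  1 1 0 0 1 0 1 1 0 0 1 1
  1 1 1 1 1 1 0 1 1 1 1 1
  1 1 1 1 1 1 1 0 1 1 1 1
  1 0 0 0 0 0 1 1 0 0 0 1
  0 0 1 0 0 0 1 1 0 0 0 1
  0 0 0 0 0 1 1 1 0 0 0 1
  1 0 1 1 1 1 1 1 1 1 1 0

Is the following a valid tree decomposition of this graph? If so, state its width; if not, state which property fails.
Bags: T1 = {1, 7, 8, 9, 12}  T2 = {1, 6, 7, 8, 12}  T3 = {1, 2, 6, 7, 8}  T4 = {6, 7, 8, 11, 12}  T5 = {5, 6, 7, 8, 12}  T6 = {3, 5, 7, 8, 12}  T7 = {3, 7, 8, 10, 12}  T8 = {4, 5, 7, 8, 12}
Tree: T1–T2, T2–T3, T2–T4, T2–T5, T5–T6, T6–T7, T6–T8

Checking the three conditions: (i) the bags cover all of {1, 2, 3, 4, 5, 6, 7, 8, 9, 10, 11, 12}; (ii) for each edge, some bag contains both endpoints; (iii) the bags containing any fixed vertex form a subtree. All hold, so the decomposition is valid with width 5 − 1 = 4.

Yes; width 4.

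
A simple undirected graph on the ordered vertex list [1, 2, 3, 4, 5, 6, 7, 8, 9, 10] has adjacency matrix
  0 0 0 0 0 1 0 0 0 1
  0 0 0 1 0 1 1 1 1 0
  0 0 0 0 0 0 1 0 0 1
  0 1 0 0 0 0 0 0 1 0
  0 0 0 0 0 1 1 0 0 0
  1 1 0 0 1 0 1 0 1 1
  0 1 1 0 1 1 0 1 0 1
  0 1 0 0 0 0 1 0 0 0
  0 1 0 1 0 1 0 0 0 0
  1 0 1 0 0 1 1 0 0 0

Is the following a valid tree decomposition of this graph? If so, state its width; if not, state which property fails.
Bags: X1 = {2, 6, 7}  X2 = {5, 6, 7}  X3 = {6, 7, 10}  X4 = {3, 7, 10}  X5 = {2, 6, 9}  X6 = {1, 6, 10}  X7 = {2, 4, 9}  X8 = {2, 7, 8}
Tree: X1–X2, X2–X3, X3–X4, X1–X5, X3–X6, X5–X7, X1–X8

Yes; width 2.

Every vertex of G appears in some bag (union = {1, 2, 3, 4, 5, 6, 7, 8, 9, 10}); every edge is covered by a bag; and for each vertex v the set of bags containing v is connected in the bag tree. The decomposition is therefore valid. The largest bag has 3 vertices, so the width is 2.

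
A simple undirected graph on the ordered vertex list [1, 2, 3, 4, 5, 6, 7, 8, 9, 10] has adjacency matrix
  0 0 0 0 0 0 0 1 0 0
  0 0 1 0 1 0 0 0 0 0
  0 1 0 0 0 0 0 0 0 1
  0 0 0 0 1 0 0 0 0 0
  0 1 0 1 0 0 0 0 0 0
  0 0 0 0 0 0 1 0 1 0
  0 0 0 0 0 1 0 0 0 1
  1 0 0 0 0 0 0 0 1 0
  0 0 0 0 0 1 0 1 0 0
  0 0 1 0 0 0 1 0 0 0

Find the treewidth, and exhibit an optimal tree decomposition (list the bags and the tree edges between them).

Treewidth 1.
Bags: B1 = {4, 5}  B2 = {2, 5}  B3 = {2, 3}  B4 = {3, 10}  B5 = {7, 10}  B6 = {6, 7}  B7 = {6, 9}  B8 = {8, 9}  B9 = {1, 8}
Tree: B1–B2, B2–B3, B3–B4, B4–B5, B5–B6, B6–B7, B7–B8, B8–B9

The largest bag has 2 vertices, giving width 1; this decomposition certifies tw(G) ≤ 1. G has an edge, so its treewidth is at least 1. Therefore the treewidth is 1.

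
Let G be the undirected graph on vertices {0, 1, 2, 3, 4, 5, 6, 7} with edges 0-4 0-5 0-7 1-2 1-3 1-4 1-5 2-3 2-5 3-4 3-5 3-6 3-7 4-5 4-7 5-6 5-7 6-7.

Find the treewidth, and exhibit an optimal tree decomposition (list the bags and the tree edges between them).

The largest bag has 4 vertices, giving width 3; this decomposition certifies tw(G) ≤ 3. On the other hand G contains the 4-clique {0, 4, 5, 7}. A clique must lie in a single bag of any decomposition, so no decomposition can have width below 3. Hence tw(G) = 3 exactly.

Treewidth 3.
One such decomposition:
Bags: B1 = {1, 3, 4, 5}  B2 = {1, 2, 3, 5}  B3 = {3, 4, 5, 7}  B4 = {0, 4, 5, 7}  B5 = {3, 5, 6, 7}
Tree: B1–B2, B1–B3, B3–B4, B3–B5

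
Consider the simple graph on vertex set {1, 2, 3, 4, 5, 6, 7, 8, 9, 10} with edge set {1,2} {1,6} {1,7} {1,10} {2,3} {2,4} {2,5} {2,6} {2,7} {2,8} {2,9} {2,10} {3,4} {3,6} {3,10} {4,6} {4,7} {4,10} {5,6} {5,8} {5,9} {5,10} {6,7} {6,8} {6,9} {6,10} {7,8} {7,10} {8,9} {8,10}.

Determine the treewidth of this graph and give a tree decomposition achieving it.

Every bag has size at most 5, so the width is 5 − 1 = 4 and tw(G) ≤ 4. For the lower bound, the 5 vertices {2, 5, 6, 8, 9} are pairwise adjacent, and any tree decomposition puts a clique entirely inside one bag — forcing width ≥ 4. Hence tw(G) = 4 exactly.

Treewidth 4.
Bags: B1 = {2, 6, 7, 8, 10}  B2 = {2, 5, 6, 8, 10}  B3 = {1, 2, 6, 7, 10}  B4 = {2, 4, 6, 7, 10}  B5 = {2, 3, 4, 6, 10}  B6 = {2, 5, 6, 8, 9}
Tree: B1–B2, B1–B3, B1–B4, B4–B5, B2–B6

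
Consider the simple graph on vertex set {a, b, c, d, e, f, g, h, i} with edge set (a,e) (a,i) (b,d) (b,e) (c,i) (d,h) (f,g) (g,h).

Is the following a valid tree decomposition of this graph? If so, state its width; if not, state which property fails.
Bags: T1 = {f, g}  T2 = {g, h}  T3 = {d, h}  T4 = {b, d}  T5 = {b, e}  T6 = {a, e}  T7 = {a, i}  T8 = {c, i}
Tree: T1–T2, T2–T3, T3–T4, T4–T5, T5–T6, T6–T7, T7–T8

Yes; width 1.

Vertex coverage: the bags together contain {a, b, c, d, e, f, g, h, i}, the full vertex set. Edge coverage: each edge of G has both endpoints in at least one bag. Running intersection: for every vertex, the bags containing it form a connected subtree. All three properties hold, so this is a valid tree decomposition of width max|bag| − 1 = 1, and hence tw(G) ≤ 1.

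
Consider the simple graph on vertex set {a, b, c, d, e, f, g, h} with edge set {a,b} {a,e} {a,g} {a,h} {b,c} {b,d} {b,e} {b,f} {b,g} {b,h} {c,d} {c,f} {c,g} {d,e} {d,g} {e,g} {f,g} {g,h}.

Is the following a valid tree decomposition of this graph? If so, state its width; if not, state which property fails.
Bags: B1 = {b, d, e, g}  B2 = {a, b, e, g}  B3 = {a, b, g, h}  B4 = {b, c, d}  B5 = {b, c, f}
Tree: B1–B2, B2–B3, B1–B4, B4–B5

A tree decomposition must satisfy three properties: every vertex lies in some bag; for every edge, both endpoints lie together in some bag; and for every vertex, the bags containing it form a connected subtree. Here edge (g,c) lies in no bag, so the decomposition is invalid.

No — edge (g,c) lies in no bag.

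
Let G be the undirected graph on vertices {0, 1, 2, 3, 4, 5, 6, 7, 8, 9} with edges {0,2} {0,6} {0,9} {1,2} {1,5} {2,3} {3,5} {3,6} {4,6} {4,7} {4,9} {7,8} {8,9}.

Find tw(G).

A width-2 tree decomposition is:
Bags: B1 = {4, 7, 8}  B2 = {4, 8, 9}  B3 = {4, 6, 9}  B4 = {0, 6, 9}  B5 = {0, 3, 6}  B6 = {0, 2, 3}  B7 = {2, 3, 5}  B8 = {1, 2, 5}
Tree: B1–B2, B2–B3, B3–B4, B4–B5, B5–B6, B6–B7, B7–B8
Every bag has size at most 3, so the width is 3 − 1 = 2 and tw(G) ≤ 2. Since 7–8–9–4–7 is a cycle in G, G is not acyclic. Forests are exactly the graphs of treewidth ≤ 1, so tw(G) ≥ 2. Combining the bounds, tw(G) = 2.

2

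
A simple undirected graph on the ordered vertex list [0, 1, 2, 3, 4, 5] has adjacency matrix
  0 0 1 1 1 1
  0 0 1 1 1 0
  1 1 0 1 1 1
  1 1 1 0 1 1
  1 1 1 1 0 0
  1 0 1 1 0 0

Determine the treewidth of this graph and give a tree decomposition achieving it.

Each bag holds 4 vertices, so the decomposition has width 3, which upper-bounds the treewidth. Conversely, {0, 2, 3, 4} is a clique of size 4, and the vertices of any clique must share a bag in every tree decomposition; so some bag has ≥ 4 vertices and tw(G) ≥ 3. Therefore the treewidth is 3.

Treewidth 3.
Bags: B1 = {1, 2, 3, 4}  B2 = {0, 2, 3, 4}  B3 = {0, 2, 3, 5}
Tree: B1–B2, B2–B3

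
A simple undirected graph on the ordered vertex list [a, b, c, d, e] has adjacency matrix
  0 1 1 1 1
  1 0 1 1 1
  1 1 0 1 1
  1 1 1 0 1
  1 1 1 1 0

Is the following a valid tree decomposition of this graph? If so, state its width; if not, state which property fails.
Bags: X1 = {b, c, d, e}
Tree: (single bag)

No — vertex a appears in no bag.

A tree decomposition must satisfy three properties: every vertex lies in some bag; for every edge, both endpoints lie together in some bag; and for every vertex, the bags containing it form a connected subtree. Here vertex a appears in no bag, so the decomposition is invalid.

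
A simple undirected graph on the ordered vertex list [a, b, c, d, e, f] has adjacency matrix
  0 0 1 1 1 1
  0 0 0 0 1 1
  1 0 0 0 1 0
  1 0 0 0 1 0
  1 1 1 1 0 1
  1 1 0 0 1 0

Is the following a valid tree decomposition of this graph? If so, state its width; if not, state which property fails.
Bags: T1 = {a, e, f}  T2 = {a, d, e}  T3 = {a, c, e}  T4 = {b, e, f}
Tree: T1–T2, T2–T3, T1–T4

Every vertex of G appears in some bag (union = {a, b, c, d, e, f}); every edge is covered by a bag; and for each vertex v the set of bags containing v is connected in the bag tree. The decomposition is therefore valid. The largest bag has 3 vertices, so the width is 2.

Yes; width 2.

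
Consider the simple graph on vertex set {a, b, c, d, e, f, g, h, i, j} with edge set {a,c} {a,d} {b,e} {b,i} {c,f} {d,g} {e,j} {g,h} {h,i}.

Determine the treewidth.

1

A width-1 tree decomposition is:
Bags: B1 = {c, f}  B2 = {a, c}  B3 = {a, d}  B4 = {d, g}  B5 = {g, h}  B6 = {h, i}  B7 = {b, i}  B8 = {b, e}  B9 = {e, j}
Tree: B1–B2, B2–B3, B3–B4, B4–B5, B5–B6, B6–B7, B7–B8, B8–B9
Every bag has size at most 2, so the width is 2 − 1 = 1 and tw(G) ≤ 1. Since G has at least one edge (e.g. f–c), it is not an edgeless graph, so tw(G) ≥ 1. Therefore the treewidth is 1.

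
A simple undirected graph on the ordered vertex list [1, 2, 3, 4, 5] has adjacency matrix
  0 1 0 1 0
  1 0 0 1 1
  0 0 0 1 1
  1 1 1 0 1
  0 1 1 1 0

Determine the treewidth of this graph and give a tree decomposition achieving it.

Treewidth 2.
One optimal decomposition is:
Bags: B1 = {2, 4, 5}  B2 = {1, 2, 4}  B3 = {3, 4, 5}
Tree: B1–B2, B1–B3

Each bag holds 3 vertices, so the decomposition has width 2, which upper-bounds the treewidth. Conversely, {1, 2, 4} is a clique of size 3, and the vertices of any clique must share a bag in every tree decomposition; so some bag has ≥ 3 vertices and tw(G) ≥ 2. Therefore the treewidth is 2.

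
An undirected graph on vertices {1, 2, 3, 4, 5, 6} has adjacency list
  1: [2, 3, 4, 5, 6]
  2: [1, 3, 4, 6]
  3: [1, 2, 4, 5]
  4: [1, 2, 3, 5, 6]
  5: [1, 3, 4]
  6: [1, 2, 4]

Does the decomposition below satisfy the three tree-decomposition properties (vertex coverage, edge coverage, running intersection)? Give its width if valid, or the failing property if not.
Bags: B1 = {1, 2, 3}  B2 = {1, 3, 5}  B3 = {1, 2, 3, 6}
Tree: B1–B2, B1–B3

A tree decomposition must satisfy three properties: every vertex lies in some bag; for every edge, both endpoints lie together in some bag; and for every vertex, the bags containing it form a connected subtree. Here vertex 4 appears in no bag, so the decomposition is invalid.

No — vertex 4 appears in no bag.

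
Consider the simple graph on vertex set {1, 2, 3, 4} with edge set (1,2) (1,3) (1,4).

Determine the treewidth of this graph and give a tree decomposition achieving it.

Each bag holds 2 vertices, so the decomposition has width 1, which upper-bounds the treewidth. G has an edge, so its treewidth is at least 1. The upper and lower bounds meet at 1, so that is the treewidth.

Treewidth 1.
Bags: B1 = {1, 4}  B2 = {1, 3}  B3 = {1, 2}
Tree: B1–B2, B2–B3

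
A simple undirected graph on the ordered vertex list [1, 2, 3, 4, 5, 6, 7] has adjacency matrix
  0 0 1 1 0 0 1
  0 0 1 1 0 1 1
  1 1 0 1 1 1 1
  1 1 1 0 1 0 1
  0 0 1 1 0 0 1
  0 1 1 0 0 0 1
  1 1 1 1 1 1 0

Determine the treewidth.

A width-3 tree decomposition is:
Bags: B1 = {2, 3, 6, 7}  B2 = {2, 3, 4, 7}  B3 = {3, 4, 5, 7}  B4 = {1, 3, 4, 7}
Tree: B1–B2, B2–B3, B2–B4
Each bag holds 4 vertices, so the decomposition has width 3, which upper-bounds the treewidth. Conversely, {1, 3, 4, 7} is a clique of size 4, and the vertices of any clique must share a bag in every tree decomposition; so some bag has ≥ 4 vertices and tw(G) ≥ 3. The upper and lower bounds meet at 3, so that is the treewidth.

3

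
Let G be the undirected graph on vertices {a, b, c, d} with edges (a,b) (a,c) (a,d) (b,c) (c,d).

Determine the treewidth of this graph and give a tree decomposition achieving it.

The largest bag has 3 vertices, giving width 2; this decomposition certifies tw(G) ≤ 2. For the lower bound, the 3 vertices {a, c, d} are pairwise adjacent, and any tree decomposition puts a clique entirely inside one bag — forcing width ≥ 2. The upper and lower bounds meet at 2, so that is the treewidth.

Treewidth 2.
One such decomposition:
Bags: B1 = {a, c, d}  B2 = {a, b, c}
Tree: B1–B2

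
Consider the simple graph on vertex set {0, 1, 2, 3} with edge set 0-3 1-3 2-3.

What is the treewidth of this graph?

A width-1 tree decomposition is:
Bags: B1 = {2, 3}  B2 = {0, 3}  B3 = {1, 3}
Tree: B1–B2, B2–B3
Every bag has size at most 2, so the width is 2 − 1 = 1 and tw(G) ≤ 1. Since G has at least one edge (e.g. 2–3), it is not an edgeless graph, so tw(G) ≥ 1. Combining the bounds, tw(G) = 1.

1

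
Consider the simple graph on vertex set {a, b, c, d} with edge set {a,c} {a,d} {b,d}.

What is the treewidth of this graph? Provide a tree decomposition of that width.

The largest bag has 2 vertices, giving width 1; this decomposition certifies tw(G) ≤ 1. Any graph with an edge has treewidth ≥ 1, and G has the edge a–c. The upper and lower bounds meet at 1, so that is the treewidth.

Treewidth 1.
One such decomposition:
Bags: B1 = {a, c}  B2 = {a, d}  B3 = {b, d}
Tree: B1–B2, B2–B3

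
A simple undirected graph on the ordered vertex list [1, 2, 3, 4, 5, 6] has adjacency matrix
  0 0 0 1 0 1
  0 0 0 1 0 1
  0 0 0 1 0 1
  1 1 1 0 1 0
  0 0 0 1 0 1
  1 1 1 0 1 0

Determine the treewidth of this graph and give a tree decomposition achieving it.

Every bag has size at most 3, so the width is 3 − 1 = 2 and tw(G) ≤ 2. The edges 2–4–3–6–2 form a cycle, so G is not a tree and its treewidth is at least 2. Combining the bounds, tw(G) = 2.

Treewidth 2.
Bags: B1 = {2, 4, 6}  B2 = {3, 4, 6}  B3 = {1, 4, 6}  B4 = {4, 5, 6}
Tree: B1–B2, B2–B3, B3–B4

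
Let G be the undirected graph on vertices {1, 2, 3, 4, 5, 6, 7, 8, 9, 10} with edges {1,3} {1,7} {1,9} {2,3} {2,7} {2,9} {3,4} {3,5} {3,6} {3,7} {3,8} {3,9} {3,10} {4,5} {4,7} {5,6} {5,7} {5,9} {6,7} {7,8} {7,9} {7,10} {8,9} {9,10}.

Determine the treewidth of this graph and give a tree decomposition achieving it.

Treewidth 3.
One optimal decomposition is:
Bags: B1 = {3, 5, 7, 9}  B2 = {1, 3, 7, 9}  B3 = {3, 5, 6, 7}  B4 = {3, 7, 8, 9}  B5 = {2, 3, 7, 9}  B6 = {3, 4, 5, 7}  B7 = {3, 7, 9, 10}
Tree: B1–B2, B1–B3, B2–B4, B2–B5, B1–B6, B1–B7

The largest bag has 4 vertices, giving width 3; this decomposition certifies tw(G) ≤ 3. On the other hand G contains the 4-clique {1, 3, 7, 9}. A clique must lie in a single bag of any decomposition, so no decomposition can have width below 3. Combining the bounds, tw(G) = 3.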